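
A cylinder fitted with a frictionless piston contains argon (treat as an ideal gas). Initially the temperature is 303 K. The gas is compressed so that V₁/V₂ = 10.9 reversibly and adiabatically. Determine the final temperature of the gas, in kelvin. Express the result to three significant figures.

T₂ ≈ 1490 K

For a reversible adiabat TV^(γ−1) is constant, so T₂ = T₁ (V₁/V₂)^(γ−1).
For a monatomic ideal gas γ = 5/3, so γ−1 = 2/3.
T₂ = 303 × 10.9^(2/3) = 1490 K.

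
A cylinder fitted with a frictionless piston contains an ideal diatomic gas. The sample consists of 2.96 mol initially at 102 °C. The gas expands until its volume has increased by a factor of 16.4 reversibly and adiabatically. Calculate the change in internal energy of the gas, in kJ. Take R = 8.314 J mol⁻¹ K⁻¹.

For a reversible adiabat TV^(γ−1) is constant, so T₂ = T₁ (V₁/V₂)^(γ−1).
γ = 7/5 for a diatomic ideal gas, so γ−1 = 2/5.
T₁ = 102 °C = 375.1 K.
T₂ = 375.1 × (1/16.4)^(2/5) = 122.5 K.
Q = 0, so ΔU = W_on_gas = nCᵥΔT with Cᵥ = R/(γ−1) = 20.79 J/(mol·K).
ΔU = 2.96 × 20.79 × (122.5 − 375.1) = -15540 J.

ΔU ≈ -15.5 kJ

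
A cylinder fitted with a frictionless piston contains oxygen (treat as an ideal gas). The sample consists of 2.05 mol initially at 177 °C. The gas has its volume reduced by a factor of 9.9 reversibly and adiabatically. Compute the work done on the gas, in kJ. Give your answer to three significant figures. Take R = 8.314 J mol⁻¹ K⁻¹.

W ≈ 28.8 kJ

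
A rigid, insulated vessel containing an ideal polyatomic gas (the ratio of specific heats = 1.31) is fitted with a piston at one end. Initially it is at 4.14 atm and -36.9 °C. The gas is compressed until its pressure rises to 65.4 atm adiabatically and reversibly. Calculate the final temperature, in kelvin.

T₂ ≈ 454 K

Adiabatic: T₂/T₁ = (P₂/P₁)^((γ−1)/γ).
T₁ = -36.9 °C = 236.2 K.
T₂ = 236.2 × (65.4/4.14)^(0.237) = 453.9 K.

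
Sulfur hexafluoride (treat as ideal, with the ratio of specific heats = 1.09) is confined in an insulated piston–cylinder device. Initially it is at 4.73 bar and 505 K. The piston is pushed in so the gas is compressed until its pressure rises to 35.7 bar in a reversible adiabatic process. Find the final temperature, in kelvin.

T₂ ≈ 597 K

Adiabatic: T₂/T₁ = (P₂/P₁)^((γ−1)/γ).
T₂ = 505 × (35.7/4.73)^(0.0826) = 596.7 K.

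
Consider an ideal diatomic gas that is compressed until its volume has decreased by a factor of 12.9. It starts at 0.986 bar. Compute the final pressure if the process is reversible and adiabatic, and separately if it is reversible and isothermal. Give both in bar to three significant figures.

For a diatomic ideal gas γ = 7/5.
Isothermal: P₂ = P₁(V₁/V₂) = 0.986×12.9 = 12.72 bar.
Adiabatic: P₂ = P₁(V₁/V₂)^γ = 0.986×12.9^(7/5) = 35.38 bar.

adiabatic: 35.4 bar; isothermal: 12.7 bar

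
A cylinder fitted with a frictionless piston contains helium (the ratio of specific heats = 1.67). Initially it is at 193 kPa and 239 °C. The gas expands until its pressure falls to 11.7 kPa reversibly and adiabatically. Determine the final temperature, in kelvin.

T₂ ≈ 166 K

Along an adiabat T P^((1−γ)/γ) is constant, so T₂ = T₁ (P₂/P₁)^((γ−1)/γ).
T₁ = 239 °C = 512.1 K.
T₂ = 512.1 × (11.7/193)^(0.401) = 166.3 K.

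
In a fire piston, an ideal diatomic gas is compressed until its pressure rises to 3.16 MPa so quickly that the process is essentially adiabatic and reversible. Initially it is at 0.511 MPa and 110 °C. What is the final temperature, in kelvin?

Along an adiabat T P^((1−γ)/γ) is constant, so T₂ = T₁ (P₂/P₁)^((γ−1)/γ).
For a diatomic ideal gas γ = 7/5, so (γ−1)/γ = 2/7.
T₁ = 110 °C = 383.1 K.
T₂ = 383.1 × (3.16/0.511)^(2/7) = 644.8 K.

T₂ ≈ 645 K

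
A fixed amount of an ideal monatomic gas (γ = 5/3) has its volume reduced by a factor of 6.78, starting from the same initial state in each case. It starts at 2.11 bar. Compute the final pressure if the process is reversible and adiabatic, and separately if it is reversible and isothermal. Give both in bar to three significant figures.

Isothermal: P₂ = P₁(V₁/V₂) = 2.11×6.78 = 14.31 bar.
Adiabatic: P₂ = P₁(V₁/V₂)^γ = 2.11×6.78^(5/3) = 51.25 bar.

adiabatic: 51.2 bar; isothermal: 14.3 bar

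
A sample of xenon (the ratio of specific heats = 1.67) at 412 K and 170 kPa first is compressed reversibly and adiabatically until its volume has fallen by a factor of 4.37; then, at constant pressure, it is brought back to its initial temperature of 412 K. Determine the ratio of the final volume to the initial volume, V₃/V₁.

Adiabatic step: V₂/V₁ = 0.2288; T₂ = T₁·4.37^(0.67) = 1107 K.
Isobaric step: V₃/V₂ = T₃/T₂ = 412/1107.
V₃/V₁ = (V₂/V₁)(V₃/V₂) = 0.2288 × (412/1107) = 0.08519.

V₃/V₁ ≈ 0.0852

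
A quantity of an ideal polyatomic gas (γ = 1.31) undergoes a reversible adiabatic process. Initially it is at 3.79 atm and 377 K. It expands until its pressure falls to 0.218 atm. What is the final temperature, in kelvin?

Adiabatic: T₂/T₁ = (P₂/P₁)^((γ−1)/γ).
T₂ = 377 × (0.218/3.79)^(0.237) = 191.8 K.

T₂ ≈ 192 K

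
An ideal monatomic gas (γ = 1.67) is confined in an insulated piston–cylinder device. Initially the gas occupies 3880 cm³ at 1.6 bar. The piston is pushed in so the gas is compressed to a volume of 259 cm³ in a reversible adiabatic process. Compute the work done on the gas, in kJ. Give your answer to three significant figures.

P₂ = P₁(V₁/V₂)^γ = 1.6×(3880/259)^(1.67) = 147 bar.
For a reversible adiabat, W_by_gas = (P₁V₁ − P₂V₂)/(γ−1).
W_by = (160000×0.00388 − 1.47×10^7×0.000259) / (0.67) = -4755 J.
W_on_gas = −W_by = 4755 J.

W ≈ 4.76 kJ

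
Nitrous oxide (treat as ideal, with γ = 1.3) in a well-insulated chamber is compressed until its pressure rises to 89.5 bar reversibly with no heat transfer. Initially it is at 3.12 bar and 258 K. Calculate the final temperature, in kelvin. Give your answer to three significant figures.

T₂ ≈ 560 K

Along an adiabat T P^((1−γ)/γ) is constant, so T₂ = T₁ (P₂/P₁)^((γ−1)/γ).
T₂ = 258 × (89.5/3.12)^(0.231) = 559.8 K.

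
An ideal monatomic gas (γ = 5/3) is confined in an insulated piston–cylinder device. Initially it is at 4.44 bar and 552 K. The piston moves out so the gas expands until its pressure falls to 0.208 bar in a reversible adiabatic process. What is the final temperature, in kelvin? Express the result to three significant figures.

Along an adiabat T P^((1−γ)/γ) is constant, so T₂ = T₁ (P₂/P₁)^((γ−1)/γ).
T₂ = 552 × (0.208/4.44)^(2/5) = 162.3 K.

T₂ ≈ 162 K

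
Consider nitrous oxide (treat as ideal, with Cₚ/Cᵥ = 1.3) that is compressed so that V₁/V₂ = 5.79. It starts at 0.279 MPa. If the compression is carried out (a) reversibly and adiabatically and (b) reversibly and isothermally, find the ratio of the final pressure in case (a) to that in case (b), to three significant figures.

P_adiabatic / P_isothermal ≈ 1.69

Isothermal: P_b = P₁(V₁/V₂) = 0.279×5.79.
Adiabatic: P_a = P₁(V₁/V₂)^γ = 0.279×5.79^(1.3).
P_a/P_b = (V₁/V₂)^(γ−1) = 5.79^(0.3) = 1.694.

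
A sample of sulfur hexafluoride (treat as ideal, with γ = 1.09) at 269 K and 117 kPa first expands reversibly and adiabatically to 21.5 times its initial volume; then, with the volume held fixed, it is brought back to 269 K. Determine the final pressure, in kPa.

Adiabatic step (PV^γ = const): P₂ = 117×(1/21.5)^(1.09) = 4.129 kPa; T₂ = 269×(1/21.5)^(0.09) = 204.1 K.
Isochoric: P₃ = P₂(T₃/T₂) = 4.129 × (269/204.1) = 5.442 kPa.

P₃ ≈ 5.44 kPa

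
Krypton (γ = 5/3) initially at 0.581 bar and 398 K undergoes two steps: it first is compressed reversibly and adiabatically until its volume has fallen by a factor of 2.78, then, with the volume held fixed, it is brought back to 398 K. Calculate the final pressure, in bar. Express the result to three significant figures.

Adiabatic step (PV^γ = const): P₂ = 0.581×2.78^(5/3) = 3.193 bar; T₂ = 398×2.78^(2/3) = 786.9 K.
Isochoric: P₃ = P₂(T₃/T₂) = 3.193 × (398/786.9) = 1.615 bar.

P₃ ≈ 1.62 bar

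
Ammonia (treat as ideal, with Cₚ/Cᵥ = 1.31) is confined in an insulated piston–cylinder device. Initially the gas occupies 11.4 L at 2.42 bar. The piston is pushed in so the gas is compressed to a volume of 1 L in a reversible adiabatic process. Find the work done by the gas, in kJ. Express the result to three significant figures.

P₂ = P₁(V₁/V₂)^γ = 2.42×(11.4/1)^(1.31) = 58.66 bar.
For a reversible adiabat, W_by_gas = (P₁V₁ − P₂V₂)/(γ−1).
W_by = (242000×0.0114 − 5.866×10^6×0.001) / (0.31) = -10020 J.

W ≈ -10.0 kJ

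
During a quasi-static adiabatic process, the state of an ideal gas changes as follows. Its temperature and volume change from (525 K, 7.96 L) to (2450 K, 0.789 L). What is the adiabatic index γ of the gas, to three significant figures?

TV^(γ−1) = const ⇒ γ − 1 = ln(T₂/T₁) / ln(V₁/V₂).
γ = 1 + ln(2450/525) / ln(7.96/0.789) = 1.666.

γ ≈ 1.67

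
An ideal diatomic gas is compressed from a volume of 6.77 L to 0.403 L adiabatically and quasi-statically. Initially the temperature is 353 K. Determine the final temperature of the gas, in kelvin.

T₂ ≈ 1090 K

For a reversible adiabat TV^(γ−1) is constant, so T₂ = T₁ (V₁/V₂)^(γ−1).
For a diatomic ideal gas γ = 7/5, so γ−1 = 2/5.
T₂ = 353 × (6.77/0.403)^(2/5) = 1091 K.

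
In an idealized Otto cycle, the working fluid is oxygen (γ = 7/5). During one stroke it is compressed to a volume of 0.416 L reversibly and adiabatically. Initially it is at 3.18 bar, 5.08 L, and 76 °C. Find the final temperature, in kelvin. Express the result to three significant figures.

T₂ ≈ 950 K

For a reversible adiabat TV^(γ−1) is constant, so T₂ = T₁ (V₁/V₂)^(γ−1).
T₁ = 76 °C = 349.1 K.
T₂ = 349.1 × (5.08/0.416)^(2/5) = 950 K.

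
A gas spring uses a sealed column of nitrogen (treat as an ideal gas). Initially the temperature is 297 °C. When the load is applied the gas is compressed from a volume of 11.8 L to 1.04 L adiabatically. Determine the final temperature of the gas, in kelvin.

T₂ ≈ 1510 K

Adiabatic: T₁V₁^(γ−1) = T₂V₂^(γ−1) ⇒ T₂ = T₁ (V₁/V₂)^(γ−1).
For a diatomic ideal gas γ = 7/5, so γ−1 = 2/5.
T₁ = 297 °C = 570.1 K.
T₂ = 570.1 × (11.8/1.04)^(2/5) = 1506 K.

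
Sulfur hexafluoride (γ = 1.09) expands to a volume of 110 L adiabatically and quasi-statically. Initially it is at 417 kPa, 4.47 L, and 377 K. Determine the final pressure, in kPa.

Adiabatic: P₁V₁^γ = P₂V₂^γ ⇒ P₂ = P₁ (V₁/V₂)^γ.
P₂ = 417 × (4.47/110)^(1.09) = 12.7 kPa.

P₂ ≈ 12.7 kPa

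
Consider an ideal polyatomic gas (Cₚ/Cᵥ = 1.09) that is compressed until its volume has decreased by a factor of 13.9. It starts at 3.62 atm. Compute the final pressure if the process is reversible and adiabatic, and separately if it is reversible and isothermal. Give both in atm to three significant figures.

Isothermal: P₂ = P₁(V₁/V₂) = 3.62×13.9 = 50.32 atm.
Adiabatic: P₂ = P₁(V₁/V₂)^γ = 3.62×13.9^(1.09) = 63.77 atm.

adiabatic: 63.8 atm; isothermal: 50.3 atm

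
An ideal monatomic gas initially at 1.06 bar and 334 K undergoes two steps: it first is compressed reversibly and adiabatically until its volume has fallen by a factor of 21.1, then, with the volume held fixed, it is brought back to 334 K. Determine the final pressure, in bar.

For a monatomic ideal gas γ = 5/3.
Adiabatic step (PV^γ = const): P₂ = 1.06×21.1^(5/3) = 170.8 bar; T₂ = 334×21.1^(2/3) = 2550 K.
Isochoric: P₃ = P₂(T₃/T₂) = 170.8 × (334/2550) = 22.37 bar.

P₃ ≈ 22.4 bar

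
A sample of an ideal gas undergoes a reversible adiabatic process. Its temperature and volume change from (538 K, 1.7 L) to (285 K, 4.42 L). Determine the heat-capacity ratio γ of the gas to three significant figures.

TV^(γ−1) = const ⇒ γ − 1 = ln(T₂/T₁) / ln(V₁/V₂).
γ = 1 + ln(285/538) / ln(1.7/4.42) = 1.665.

γ ≈ 1.66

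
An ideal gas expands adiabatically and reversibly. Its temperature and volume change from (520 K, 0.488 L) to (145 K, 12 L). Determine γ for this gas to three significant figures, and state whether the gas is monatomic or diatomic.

TV^(γ−1) = const ⇒ γ − 1 = ln(T₂/T₁) / ln(V₁/V₂).
γ = 1 + ln(145/520) / ln(0.488/12) = 1.399.
γ ≈ 1.40 is close to 7/5, so the gas is diatomic.

γ ≈ 1.40; diatomic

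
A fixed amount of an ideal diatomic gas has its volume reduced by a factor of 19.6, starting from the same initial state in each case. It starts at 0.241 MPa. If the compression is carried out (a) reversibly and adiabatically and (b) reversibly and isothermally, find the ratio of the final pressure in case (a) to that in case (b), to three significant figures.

P_adiabatic / P_isothermal ≈ 3.29

For a diatomic ideal gas γ = 7/5.
Isothermal: P_b = P₁(V₁/V₂) = 0.241×19.6.
Adiabatic: P_a = P₁(V₁/V₂)^γ = 0.241×19.6^(7/5).
P_a/P_b = (V₁/V₂)^(γ−1) = 19.6^(2/5) = 3.288.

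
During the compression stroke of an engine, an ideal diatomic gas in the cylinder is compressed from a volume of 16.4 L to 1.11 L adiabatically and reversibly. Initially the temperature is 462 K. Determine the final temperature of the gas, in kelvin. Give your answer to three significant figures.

Adiabatic: T₁V₁^(γ−1) = T₂V₂^(γ−1) ⇒ T₂ = T₁ (V₁/V₂)^(γ−1).
For a diatomic ideal gas γ = 7/5, so γ−1 = 2/5.
T₂ = 462 × (16.4/1.11)^(2/5) = 1357 K.

T₂ ≈ 1360 K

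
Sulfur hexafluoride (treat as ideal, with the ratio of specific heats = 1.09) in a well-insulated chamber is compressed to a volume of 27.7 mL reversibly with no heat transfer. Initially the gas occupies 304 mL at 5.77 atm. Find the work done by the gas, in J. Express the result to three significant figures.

P₂ = P₁(V₁/V₂)^γ = 5.77×(304/27.7)^(1.09) = 78.56 atm.
For a reversible adiabat, W_by_gas = (P₁V₁ − P₂V₂)/(γ−1).
W_by = (584600×0.000304 − 7.96×10^6×2.77×10^-5) / (0.09) = -475.2 J.

W ≈ -475 J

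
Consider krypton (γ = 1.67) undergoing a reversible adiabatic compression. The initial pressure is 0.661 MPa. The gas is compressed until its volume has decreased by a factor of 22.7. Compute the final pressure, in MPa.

P₂ ≈ 122 MPa

Adiabatic: P₁V₁^γ = P₂V₂^γ ⇒ P₂ = P₁ (V₁/V₂)^γ.
P₂ = 0.661 × 22.7^(1.67) = 121.6 MPa.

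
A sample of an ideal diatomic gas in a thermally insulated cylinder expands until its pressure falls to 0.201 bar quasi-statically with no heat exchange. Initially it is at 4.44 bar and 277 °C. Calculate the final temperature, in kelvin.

T₂ ≈ 227 K

Along an adiabat T P^((1−γ)/γ) is constant, so T₂ = T₁ (P₂/P₁)^((γ−1)/γ).
For a diatomic ideal gas γ = 7/5, so (γ−1)/γ = 2/7.
T₁ = 277 °C = 550.1 K.
T₂ = 550.1 × (0.201/4.44)^(2/7) = 227.2 K.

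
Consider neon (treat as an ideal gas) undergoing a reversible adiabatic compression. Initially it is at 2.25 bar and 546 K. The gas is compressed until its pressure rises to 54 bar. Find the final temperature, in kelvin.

T₂ ≈ 1950 K

Adiabatic: T₂/T₁ = (P₂/P₁)^((γ−1)/γ).
For a monatomic ideal gas γ = 5/3, so (γ−1)/γ = 2/5.
T₂ = 546 × (54/2.25)^(2/5) = 1947 K.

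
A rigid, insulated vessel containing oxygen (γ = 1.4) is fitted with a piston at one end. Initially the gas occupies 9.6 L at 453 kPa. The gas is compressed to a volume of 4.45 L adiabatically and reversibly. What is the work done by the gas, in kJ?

W ≈ -3.91 kJ

P₂ = P₁(V₁/V₂)^γ = 453×(9.6/4.45)^(1.4) = 1329 kPa.
For a reversible adiabat, W_by_gas = (P₁V₁ − P₂V₂)/(γ−1).
W_by = (453000×0.0096 − 1.329×10^6×0.00445) / (0.4) = -3915 J.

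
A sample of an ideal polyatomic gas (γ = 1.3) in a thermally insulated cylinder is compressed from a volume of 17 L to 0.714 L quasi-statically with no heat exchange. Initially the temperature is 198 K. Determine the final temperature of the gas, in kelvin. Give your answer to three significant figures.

T₂ ≈ 512 K

Adiabatic: T₁V₁^(γ−1) = T₂V₂^(γ−1) ⇒ T₂ = T₁ (V₁/V₂)^(γ−1).
T₂ = 198 × (17/0.714)^(0.3) = 512.5 K.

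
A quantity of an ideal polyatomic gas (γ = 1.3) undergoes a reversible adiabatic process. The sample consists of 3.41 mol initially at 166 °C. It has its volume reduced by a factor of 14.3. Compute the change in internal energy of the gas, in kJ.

ΔU ≈ 50.7 kJ

Adiabatic: T₁V₁^(γ−1) = T₂V₂^(γ−1) ⇒ T₂ = T₁ (V₁/V₂)^(γ−1).
T₁ = 166 °C = 439.1 K.
T₂ = 439.1 × 14.3^(0.3) = 975.5 K.
Q = 0, so ΔU = W_on_gas = nCᵥΔT with Cᵥ = R/(γ−1) = 27.71 J/(mol·K).
ΔU = 3.41 × 27.71 × (975.5 − 439.1) = 50680 J.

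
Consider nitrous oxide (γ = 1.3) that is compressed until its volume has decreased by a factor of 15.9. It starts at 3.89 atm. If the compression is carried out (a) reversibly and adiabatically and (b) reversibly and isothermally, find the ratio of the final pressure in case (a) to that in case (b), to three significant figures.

P_adiabatic / P_isothermal ≈ 2.29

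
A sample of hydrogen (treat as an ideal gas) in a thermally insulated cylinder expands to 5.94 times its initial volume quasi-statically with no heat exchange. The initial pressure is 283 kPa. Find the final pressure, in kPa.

Adiabatic: P₁V₁^γ = P₂V₂^γ ⇒ P₂ = P₁ (V₁/V₂)^γ.
For a diatomic ideal gas γ = 7/5.
P₂ = 283 × (1/5.94)^(7/5) = 23.36 kPa.

P₂ ≈ 23.4 kPa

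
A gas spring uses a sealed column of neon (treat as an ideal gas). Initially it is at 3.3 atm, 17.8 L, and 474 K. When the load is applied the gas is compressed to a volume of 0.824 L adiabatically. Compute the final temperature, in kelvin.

For a reversible adiabat TV^(γ−1) is constant, so T₂ = T₁ (V₁/V₂)^(γ−1).
γ = 5/3 for a monatomic ideal gas.
T₂ = 474 × (17.8/0.824)^(2/3) = 3677 K.

T₂ ≈ 3680 K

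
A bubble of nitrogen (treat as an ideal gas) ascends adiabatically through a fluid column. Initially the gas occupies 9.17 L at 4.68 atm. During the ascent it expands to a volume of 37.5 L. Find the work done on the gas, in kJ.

W ≈ -4.68 kJ

γ = 7/5 for a diatomic ideal gas.
P₂ = P₁(V₁/V₂)^γ = 4.68×(9.17/37.5)^(7/5) = 0.6515 atm.
For a reversible adiabat, W_by_gas = (P₁V₁ − P₂V₂)/(γ−1).
W_by = (474200×0.00917 − 66010×0.0375) / (2/5) = 4682 J.
W_on_gas = −W_by = -4682 J.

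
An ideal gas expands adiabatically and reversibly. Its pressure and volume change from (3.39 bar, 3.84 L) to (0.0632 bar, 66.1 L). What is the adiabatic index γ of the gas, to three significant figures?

PV^γ = const ⇒ γ = ln(P₂/P₁) / ln(V₁/V₂).
γ = ln(0.0632/3.39) / ln(3.84/66.1) = 1.399.

γ ≈ 1.40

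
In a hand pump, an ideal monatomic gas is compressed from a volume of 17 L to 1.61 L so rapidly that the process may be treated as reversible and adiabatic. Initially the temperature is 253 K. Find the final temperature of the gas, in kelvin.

For a reversible adiabat TV^(γ−1) is constant, so T₂ = T₁ (V₁/V₂)^(γ−1).
For a monatomic ideal gas γ = 5/3, so γ−1 = 2/3.
T₂ = 253 × (17/1.61)^(2/3) = 1218 K.

T₂ ≈ 1220 K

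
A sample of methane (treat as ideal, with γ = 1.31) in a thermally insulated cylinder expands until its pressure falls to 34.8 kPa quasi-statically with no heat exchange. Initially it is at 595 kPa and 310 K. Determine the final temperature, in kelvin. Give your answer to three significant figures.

Along an adiabat T P^((1−γ)/γ) is constant, so T₂ = T₁ (P₂/P₁)^((γ−1)/γ).
T₂ = 310 × (34.8/595)^(0.237) = 158.3 K.

T₂ ≈ 158 K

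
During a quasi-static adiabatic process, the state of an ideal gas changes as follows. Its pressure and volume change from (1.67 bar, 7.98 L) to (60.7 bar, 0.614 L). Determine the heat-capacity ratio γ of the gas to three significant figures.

γ ≈ 1.40

PV^γ = const ⇒ γ = ln(P₂/P₁) / ln(V₁/V₂).
γ = ln(60.7/1.67) / ln(7.98/0.614) = 1.401.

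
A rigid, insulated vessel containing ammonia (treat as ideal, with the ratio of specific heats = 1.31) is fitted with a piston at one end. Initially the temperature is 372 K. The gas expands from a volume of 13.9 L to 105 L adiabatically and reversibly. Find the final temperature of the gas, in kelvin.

T₂ ≈ 199 K

For a reversible adiabat TV^(γ−1) is constant, so T₂ = T₁ (V₁/V₂)^(γ−1).
T₂ = 372 × (13.9/105)^(0.31) = 198.8 K.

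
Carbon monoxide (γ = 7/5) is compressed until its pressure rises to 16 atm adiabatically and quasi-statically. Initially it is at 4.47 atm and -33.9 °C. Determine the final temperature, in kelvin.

T₂ ≈ 344 K

Along an adiabat T P^((1−γ)/γ) is constant, so T₂ = T₁ (P₂/P₁)^((γ−1)/γ).
T₁ = -33.9 °C = 239.2 K.
T₂ = 239.2 × (16/4.47)^(2/7) = 344.4 K.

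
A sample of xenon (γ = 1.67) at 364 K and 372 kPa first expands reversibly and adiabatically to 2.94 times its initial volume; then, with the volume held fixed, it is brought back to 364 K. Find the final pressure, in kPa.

Adiabatic step (PV^γ = const): P₂ = 372×(1/2.94)^(1.67) = 61.43 kPa; T₂ = 364×(1/2.94)^(0.67) = 176.7 K.
Isochoric: P₃ = P₂(T₃/T₂) = 61.43 × (364/176.7) = 126.5 kPa.

P₃ ≈ 127 kPa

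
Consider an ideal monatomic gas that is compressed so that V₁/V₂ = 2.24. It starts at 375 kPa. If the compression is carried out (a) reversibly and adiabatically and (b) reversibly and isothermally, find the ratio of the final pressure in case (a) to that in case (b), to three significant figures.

P_adiabatic / P_isothermal ≈ 1.71

For a monatomic ideal gas γ = 5/3.
Isothermal: P_b = P₁(V₁/V₂) = 375×2.24.
Adiabatic: P_a = P₁(V₁/V₂)^γ = 375×2.24^(5/3).
P_a/P_b = (V₁/V₂)^(γ−1) = 2.24^(2/3) = 1.712.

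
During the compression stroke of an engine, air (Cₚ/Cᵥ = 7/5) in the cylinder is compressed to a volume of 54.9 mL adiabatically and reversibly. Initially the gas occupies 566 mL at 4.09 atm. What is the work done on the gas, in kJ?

P₂ = P₁(V₁/V₂)^γ = 4.09×(566/54.9)^(7/5) = 107.2 atm.
For a reversible adiabat, W_by_gas = (P₁V₁ − P₂V₂)/(γ−1).
W_by = (414400×0.000566 − 1.086×10^7×5.49×10^-5) / (2/5) = -904.7 J.
W_on_gas = −W_by = 904.7 J.

W ≈ 0.905 kJ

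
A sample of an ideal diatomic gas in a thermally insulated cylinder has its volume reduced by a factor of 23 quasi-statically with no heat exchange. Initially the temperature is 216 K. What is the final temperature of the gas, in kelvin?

T₂ ≈ 757 K

For a reversible adiabat TV^(γ−1) is constant, so T₂ = T₁ (V₁/V₂)^(γ−1).
For a diatomic ideal gas γ = 7/5, so γ−1 = 2/5.
T₂ = 216 × 23^(2/5) = 757.1 K.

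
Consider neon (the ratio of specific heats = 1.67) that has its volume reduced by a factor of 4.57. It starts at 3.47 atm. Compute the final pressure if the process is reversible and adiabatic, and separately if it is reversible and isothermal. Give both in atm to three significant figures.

Isothermal: P₂ = P₁(V₁/V₂) = 3.47×4.57 = 15.86 atm.
Adiabatic: P₂ = P₁(V₁/V₂)^γ = 3.47×4.57^(1.67) = 43.89 atm.

adiabatic: 43.9 atm; isothermal: 15.9 atm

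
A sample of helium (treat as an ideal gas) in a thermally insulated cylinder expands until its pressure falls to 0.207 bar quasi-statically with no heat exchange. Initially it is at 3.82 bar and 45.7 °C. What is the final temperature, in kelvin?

Adiabatic: T₂/T₁ = (P₂/P₁)^((γ−1)/γ).
For a monatomic ideal gas γ = 5/3, so (γ−1)/γ = 2/5.
T₁ = 45.7 °C = 318.8 K.
T₂ = 318.8 × (0.207/3.82)^(2/5) = 99.35 K.

T₂ ≈ 99.3 K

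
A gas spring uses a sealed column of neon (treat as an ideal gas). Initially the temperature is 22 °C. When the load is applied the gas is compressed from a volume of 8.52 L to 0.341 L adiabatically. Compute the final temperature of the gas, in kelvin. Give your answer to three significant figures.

T₂ ≈ 2520 K

For a reversible adiabat TV^(γ−1) is constant, so T₂ = T₁ (V₁/V₂)^(γ−1).
For a monatomic ideal gas γ = 5/3, so γ−1 = 2/3.
T₁ = 22 °C = 295.1 K.
T₂ = 295.1 × (8.52/0.341)^(2/3) = 2523 K.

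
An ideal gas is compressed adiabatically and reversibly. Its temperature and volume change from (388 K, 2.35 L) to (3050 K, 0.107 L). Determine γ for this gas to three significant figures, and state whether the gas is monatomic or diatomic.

γ ≈ 1.67; monatomic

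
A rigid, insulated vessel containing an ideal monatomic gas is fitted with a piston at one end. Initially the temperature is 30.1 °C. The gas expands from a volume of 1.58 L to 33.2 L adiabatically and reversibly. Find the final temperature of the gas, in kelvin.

Adiabatic: T₁V₁^(γ−1) = T₂V₂^(γ−1) ⇒ T₂ = T₁ (V₁/V₂)^(γ−1).
For a monatomic ideal gas γ = 5/3, so γ−1 = 2/3.
T₁ = 30.1 °C = 303.2 K.
T₂ = 303.2 × (1.58/33.2)^(2/3) = 39.82 K.

T₂ ≈ 39.8 K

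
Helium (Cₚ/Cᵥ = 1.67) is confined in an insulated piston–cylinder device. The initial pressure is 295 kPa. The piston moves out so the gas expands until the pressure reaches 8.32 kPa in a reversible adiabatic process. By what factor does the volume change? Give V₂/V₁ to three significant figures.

V₂/V₁ ≈ 8.47

From PV^γ = const, V₂/V₁ = (P₁/P₂)^(1/γ).
V₂/V₁ = (295/8.32)^(0.599) = 8.472.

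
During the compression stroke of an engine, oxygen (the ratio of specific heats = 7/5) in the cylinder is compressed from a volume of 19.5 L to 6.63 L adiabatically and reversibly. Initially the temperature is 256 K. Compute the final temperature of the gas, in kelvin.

Adiabatic: T₁V₁^(γ−1) = T₂V₂^(γ−1) ⇒ T₂ = T₁ (V₁/V₂)^(γ−1).
T₂ = 256 × (19.5/6.63)^(2/5) = 394.1 K.

T₂ ≈ 394 K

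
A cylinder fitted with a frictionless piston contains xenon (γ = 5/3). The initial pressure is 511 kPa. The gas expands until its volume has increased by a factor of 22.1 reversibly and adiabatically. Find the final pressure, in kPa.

Adiabatic: P₁V₁^γ = P₂V₂^γ ⇒ P₂ = P₁ (V₁/V₂)^γ.
P₂ = 511 × (1/22.1)^(5/3) = 2.936 kPa.

P₂ ≈ 2.94 kPa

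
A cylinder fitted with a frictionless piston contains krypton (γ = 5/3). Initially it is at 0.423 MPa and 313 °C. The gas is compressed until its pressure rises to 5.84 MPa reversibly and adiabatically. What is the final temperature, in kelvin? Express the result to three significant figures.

T₂ ≈ 1680 K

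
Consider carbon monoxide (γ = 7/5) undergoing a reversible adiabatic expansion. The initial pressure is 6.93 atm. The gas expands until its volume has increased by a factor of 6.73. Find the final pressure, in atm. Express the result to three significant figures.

P₂ ≈ 0.480 atm

Adiabatic: P₁V₁^γ = P₂V₂^γ ⇒ P₂ = P₁ (V₁/V₂)^γ.
P₂ = 6.93 × (1/6.73)^(7/5) = 0.4803 atm.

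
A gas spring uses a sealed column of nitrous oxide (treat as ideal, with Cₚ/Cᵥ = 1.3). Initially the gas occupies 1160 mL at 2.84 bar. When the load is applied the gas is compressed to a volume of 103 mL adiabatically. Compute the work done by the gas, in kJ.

P₂ = P₁(V₁/V₂)^γ = 2.84×(1160/103)^(1.3) = 66.13 bar.
For a reversible adiabat, W_by_gas = (P₁V₁ − P₂V₂)/(γ−1).
W_by = (284000×0.00116 − 6.613×10^6×0.000103) / (0.3) = -1172 J.

W ≈ -1.17 kJ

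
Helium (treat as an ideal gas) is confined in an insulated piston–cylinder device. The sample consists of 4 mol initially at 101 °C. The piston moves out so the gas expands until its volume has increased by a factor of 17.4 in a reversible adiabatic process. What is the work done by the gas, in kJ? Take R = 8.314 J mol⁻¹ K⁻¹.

W ≈ 15.9 kJ

Adiabatic: T₁V₁^(γ−1) = T₂V₂^(γ−1) ⇒ T₂ = T₁ (V₁/V₂)^(γ−1).
γ = 5/3 for a monatomic ideal gas, so γ−1 = 2/3.
T₁ = 101 °C = 374.1 K.
T₂ = 374.1 × (1/17.4)^(2/3) = 55.72 K.
Q = 0, so ΔU = W_on_gas = nCᵥΔT with Cᵥ = R/(γ−1) = 12.47 J/(mol·K).
ΔU = 4 × 12.47 × (55.72 − 374.1) = -15880 J.
Work done by the gas = −ΔU = 15880 J.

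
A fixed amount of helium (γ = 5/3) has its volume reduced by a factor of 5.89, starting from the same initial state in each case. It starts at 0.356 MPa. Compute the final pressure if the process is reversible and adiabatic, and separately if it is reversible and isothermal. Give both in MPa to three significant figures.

Isothermal: P₂ = P₁(V₁/V₂) = 0.356×5.89 = 2.097 MPa.
Adiabatic: P₂ = P₁(V₁/V₂)^γ = 0.356×5.89^(5/3) = 6.839 MPa.

adiabatic: 6.84 MPa; isothermal: 2.10 MPa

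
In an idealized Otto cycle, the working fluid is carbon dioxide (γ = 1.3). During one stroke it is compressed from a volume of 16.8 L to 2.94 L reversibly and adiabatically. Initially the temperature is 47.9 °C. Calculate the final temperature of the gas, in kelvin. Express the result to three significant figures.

For a reversible adiabat TV^(γ−1) is constant, so T₂ = T₁ (V₁/V₂)^(γ−1).
T₁ = 47.9 °C = 321 K.
T₂ = 321 × (16.8/2.94)^(0.3) = 541.6 K.

T₂ ≈ 542 K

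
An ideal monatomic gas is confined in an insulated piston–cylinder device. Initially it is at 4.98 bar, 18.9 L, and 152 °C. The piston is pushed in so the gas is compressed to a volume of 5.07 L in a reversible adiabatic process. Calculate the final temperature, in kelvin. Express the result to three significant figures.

T₂ ≈ 1020 K

Adiabatic: T₁V₁^(γ−1) = T₂V₂^(γ−1) ⇒ T₂ = T₁ (V₁/V₂)^(γ−1).
γ = 5/3 for a monatomic ideal gas.
T₁ = 152 °C = 425.1 K.
T₂ = 425.1 × (18.9/5.07)^(2/3) = 1022 K.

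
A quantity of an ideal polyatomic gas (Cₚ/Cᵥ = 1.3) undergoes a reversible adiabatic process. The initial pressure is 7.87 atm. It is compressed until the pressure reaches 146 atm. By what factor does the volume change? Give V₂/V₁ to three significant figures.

From PV^γ = const, V₂/V₁ = (P₁/P₂)^(1/γ).
V₂/V₁ = (7.87/146)^(0.769) = 0.1058.

V₂/V₁ ≈ 0.106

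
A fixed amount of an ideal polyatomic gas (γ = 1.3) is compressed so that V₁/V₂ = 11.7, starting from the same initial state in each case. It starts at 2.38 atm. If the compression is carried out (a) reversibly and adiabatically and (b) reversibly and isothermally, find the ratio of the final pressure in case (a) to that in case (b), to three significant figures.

Isothermal: P_b = P₁(V₁/V₂) = 2.38×11.7.
Adiabatic: P_a = P₁(V₁/V₂)^γ = 2.38×11.7^(1.3).
P_a/P_b = (V₁/V₂)^(γ−1) = 11.7^(0.3) = 2.091.

P_adiabatic / P_isothermal ≈ 2.09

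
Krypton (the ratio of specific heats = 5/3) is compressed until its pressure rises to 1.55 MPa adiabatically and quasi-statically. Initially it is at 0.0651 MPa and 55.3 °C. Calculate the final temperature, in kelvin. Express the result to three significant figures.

T₂ ≈ 1170 K

Adiabatic: T₂/T₁ = (P₂/P₁)^((γ−1)/γ).
T₁ = 55.3 °C = 328.4 K.
T₂ = 328.4 × (1.55/0.0651)^(2/5) = 1167 K.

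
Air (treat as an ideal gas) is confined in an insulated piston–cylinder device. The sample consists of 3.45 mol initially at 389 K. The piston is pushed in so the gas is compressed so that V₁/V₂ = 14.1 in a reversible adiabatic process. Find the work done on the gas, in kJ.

W ≈ 52.5 kJ

Adiabatic: T₁V₁^(γ−1) = T₂V₂^(γ−1) ⇒ T₂ = T₁ (V₁/V₂)^(γ−1).
γ = 7/5 for a diatomic ideal gas, so γ−1 = 2/5.
T₂ = 389 × 14.1^(2/5) = 1121 K.
Q = 0, so ΔU = W_on_gas = nCᵥΔT with Cᵥ = R/(γ−1) = 20.79 J/(mol·K).
ΔU = 3.45 × 20.79 × (1121 − 389) = 52500 J.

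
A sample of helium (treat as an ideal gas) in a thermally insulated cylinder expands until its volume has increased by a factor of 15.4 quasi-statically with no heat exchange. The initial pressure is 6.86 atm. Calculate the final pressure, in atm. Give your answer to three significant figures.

Since PV^γ is constant along a reversible adiabat, P₂ = P₁ (V₁/V₂)^γ.
For a monatomic ideal gas γ = 5/3.
P₂ = 6.86 × (1/15.4)^(5/3) = 0.07197 atm.

P₂ ≈ 0.0720 atm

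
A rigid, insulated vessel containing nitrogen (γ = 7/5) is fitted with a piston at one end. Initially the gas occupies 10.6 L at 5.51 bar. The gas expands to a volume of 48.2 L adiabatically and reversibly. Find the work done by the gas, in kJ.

W ≈ 6.63 kJ

P₂ = P₁(V₁/V₂)^γ = 5.51×(10.6/48.2)^(7/5) = 0.6612 bar.
For a reversible adiabat, W_by_gas = (P₁V₁ − P₂V₂)/(γ−1).
W_by = (551000×0.0106 − 66120×0.0482) / (2/5) = 6634 J.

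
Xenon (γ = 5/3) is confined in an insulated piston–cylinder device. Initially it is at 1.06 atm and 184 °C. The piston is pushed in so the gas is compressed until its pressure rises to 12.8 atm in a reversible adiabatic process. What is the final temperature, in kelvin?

Along an adiabat T P^((1−γ)/γ) is constant, so T₂ = T₁ (P₂/P₁)^((γ−1)/γ).
T₁ = 184 °C = 457.1 K.
T₂ = 457.1 × (12.8/1.06)^(2/5) = 1238 K.

T₂ ≈ 1240 K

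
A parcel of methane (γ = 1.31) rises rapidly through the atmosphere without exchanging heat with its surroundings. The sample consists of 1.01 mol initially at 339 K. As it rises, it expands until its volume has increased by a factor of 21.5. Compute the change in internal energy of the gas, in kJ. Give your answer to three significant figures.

For a reversible adiabat TV^(γ−1) is constant, so T₂ = T₁ (V₁/V₂)^(γ−1).
T₂ = 339 × (1/21.5)^(0.31) = 131 K.
Q = 0, so ΔU = W_on_gas = nCᵥΔT with Cᵥ = R/(γ−1) = 26.82 J/(mol·K).
ΔU = 1.01 × 26.82 × (131 − 339) = -5635 J.

ΔU ≈ -5.64 kJ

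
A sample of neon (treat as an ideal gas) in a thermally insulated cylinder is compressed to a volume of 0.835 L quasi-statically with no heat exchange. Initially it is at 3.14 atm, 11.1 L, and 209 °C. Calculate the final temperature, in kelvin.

Adiabatic: T₁V₁^(γ−1) = T₂V₂^(γ−1) ⇒ T₂ = T₁ (V₁/V₂)^(γ−1).
γ = 5/3 for a monatomic ideal gas.
T₁ = 209 °C = 482.1 K.
T₂ = 482.1 × (11.1/0.835)^(2/3) = 2706 K.

T₂ ≈ 2710 K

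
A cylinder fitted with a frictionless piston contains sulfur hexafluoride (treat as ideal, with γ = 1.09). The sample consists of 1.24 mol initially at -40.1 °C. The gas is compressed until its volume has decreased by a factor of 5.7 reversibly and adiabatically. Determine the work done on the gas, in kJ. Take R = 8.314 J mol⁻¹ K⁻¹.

W ≈ 4.53 kJ

Adiabatic: T₁V₁^(γ−1) = T₂V₂^(γ−1) ⇒ T₂ = T₁ (V₁/V₂)^(γ−1).
T₁ = -40.1 °C = 233 K.
T₂ = 233 × 5.7^(0.09) = 272.6 K.
Q = 0, so ΔU = W_on_gas = nCᵥΔT with Cᵥ = R/(γ−1) = 92.38 J/(mol·K).
ΔU = 1.24 × 92.38 × (272.6 − 233) = 4527 J.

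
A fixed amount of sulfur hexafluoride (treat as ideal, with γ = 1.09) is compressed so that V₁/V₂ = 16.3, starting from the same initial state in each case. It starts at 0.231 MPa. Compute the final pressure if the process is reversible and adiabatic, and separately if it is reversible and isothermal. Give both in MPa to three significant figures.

Isothermal: P₂ = P₁(V₁/V₂) = 0.231×16.3 = 3.765 MPa.
Adiabatic: P₂ = P₁(V₁/V₂)^γ = 0.231×16.3^(1.09) = 4.841 MPa.

adiabatic: 4.84 MPa; isothermal: 3.77 MPa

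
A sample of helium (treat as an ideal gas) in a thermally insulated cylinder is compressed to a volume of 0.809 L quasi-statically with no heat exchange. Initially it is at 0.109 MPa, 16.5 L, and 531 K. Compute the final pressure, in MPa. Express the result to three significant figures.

Since PV^γ is constant along a reversible adiabat, P₂ = P₁ (V₁/V₂)^γ.
γ = 5/3 for a monatomic ideal gas.
P₂ = 0.109 × (16.5/0.809)^(5/3) = 16.6 MPa.

P₂ ≈ 16.6 MPa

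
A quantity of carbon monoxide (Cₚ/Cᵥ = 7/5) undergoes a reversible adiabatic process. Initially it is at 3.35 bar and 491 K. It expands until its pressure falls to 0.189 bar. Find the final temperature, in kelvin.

T₂ ≈ 216 K

Adiabatic: T₂/T₁ = (P₂/P₁)^((γ−1)/γ).
T₂ = 491 × (0.189/3.35)^(2/7) = 215.9 K.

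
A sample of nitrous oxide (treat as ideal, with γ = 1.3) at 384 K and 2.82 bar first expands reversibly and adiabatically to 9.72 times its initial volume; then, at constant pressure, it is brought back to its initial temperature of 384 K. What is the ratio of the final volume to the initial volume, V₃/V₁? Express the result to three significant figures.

Adiabatic step: V₂/V₁ = 9.72; T₂ = T₁·(1/9.72)^(0.3) = 194.1 K.
Isobaric step: V₃/V₂ = T₃/T₂ = 384/194.1.
V₃/V₁ = (V₂/V₁)(V₃/V₂) = 9.72 × (384/194.1) = 19.23.

V₃/V₁ ≈ 19.2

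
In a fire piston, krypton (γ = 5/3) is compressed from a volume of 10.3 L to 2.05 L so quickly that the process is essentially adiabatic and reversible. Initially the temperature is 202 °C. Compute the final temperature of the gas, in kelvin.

T₂ ≈ 1390 K

Adiabatic: T₁V₁^(γ−1) = T₂V₂^(γ−1) ⇒ T₂ = T₁ (V₁/V₂)^(γ−1).
T₁ = 202 °C = 475.1 K.
T₂ = 475.1 × (10.3/2.05)^(2/3) = 1394 K.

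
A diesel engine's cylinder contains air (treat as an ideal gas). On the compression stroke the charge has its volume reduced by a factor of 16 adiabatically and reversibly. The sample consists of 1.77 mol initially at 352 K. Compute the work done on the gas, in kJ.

For a reversible adiabat TV^(γ−1) is constant, so T₂ = T₁ (V₁/V₂)^(γ−1).
γ = 7/5 for a diatomic ideal gas, so γ−1 = 2/5.
T₂ = 352 × 16^(2/5) = 1067 K.
Q = 0, so ΔU = W_on_gas = nCᵥΔT with Cᵥ = R/(γ−1) = 20.79 J/(mol·K).
ΔU = 1.77 × 20.79 × (1067 − 352) = 26310 J.

W ≈ 26.3 kJ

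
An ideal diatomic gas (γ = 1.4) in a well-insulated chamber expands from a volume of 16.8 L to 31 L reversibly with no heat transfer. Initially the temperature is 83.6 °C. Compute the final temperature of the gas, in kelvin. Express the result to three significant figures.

T₂ ≈ 279 K

Adiabatic: T₁V₁^(γ−1) = T₂V₂^(γ−1) ⇒ T₂ = T₁ (V₁/V₂)^(γ−1).
T₁ = 83.6 °C = 356.8 K.
T₂ = 356.8 × (16.8/31)^(0.4) = 279.2 K.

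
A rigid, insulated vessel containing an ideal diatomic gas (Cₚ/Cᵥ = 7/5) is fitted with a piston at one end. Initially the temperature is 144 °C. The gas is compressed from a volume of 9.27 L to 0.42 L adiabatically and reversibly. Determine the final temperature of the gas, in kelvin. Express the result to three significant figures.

For a reversible adiabat TV^(γ−1) is constant, so T₂ = T₁ (V₁/V₂)^(γ−1).
T₁ = 144 °C = 417.1 K.
T₂ = 417.1 × (9.27/0.42)^(2/5) = 1438 K.

T₂ ≈ 1440 K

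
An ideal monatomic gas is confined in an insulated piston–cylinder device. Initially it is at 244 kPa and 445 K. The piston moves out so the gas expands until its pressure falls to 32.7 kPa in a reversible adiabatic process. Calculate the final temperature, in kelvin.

T₂ ≈ 199 K

Along an adiabat T P^((1−γ)/γ) is constant, so T₂ = T₁ (P₂/P₁)^((γ−1)/γ).
For a monatomic ideal gas γ = 5/3, so (γ−1)/γ = 2/5.
T₂ = 445 × (32.7/244)^(2/5) = 199.2 K.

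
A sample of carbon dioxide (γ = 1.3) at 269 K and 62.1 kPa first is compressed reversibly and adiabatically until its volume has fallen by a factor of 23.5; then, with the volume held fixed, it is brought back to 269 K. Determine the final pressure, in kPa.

Adiabatic step (PV^γ = const): P₂ = 62.1×23.5^(1.3) = 3763 kPa; T₂ = 269×23.5^(0.3) = 693.5 K.
Isochoric: P₃ = P₂(T₃/T₂) = 3763 × (269/693.5) = 1459 kPa.

P₃ ≈ 1460 kPa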